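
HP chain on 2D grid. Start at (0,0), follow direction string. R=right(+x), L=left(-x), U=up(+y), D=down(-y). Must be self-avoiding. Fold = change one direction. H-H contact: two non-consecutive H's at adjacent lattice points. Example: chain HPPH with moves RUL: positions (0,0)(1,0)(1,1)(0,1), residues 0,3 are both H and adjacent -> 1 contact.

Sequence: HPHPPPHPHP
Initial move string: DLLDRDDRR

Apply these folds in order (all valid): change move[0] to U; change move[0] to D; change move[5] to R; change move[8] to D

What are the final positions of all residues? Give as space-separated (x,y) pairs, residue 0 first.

Answer: (0,0) (0,-1) (-1,-1) (-2,-1) (-2,-2) (-1,-2) (0,-2) (0,-3) (1,-3) (1,-4)

Derivation:
Initial moves: DLLDRDDRR
Fold: move[0]->U => ULLDRDDRR (positions: [(0, 0), (0, 1), (-1, 1), (-2, 1), (-2, 0), (-1, 0), (-1, -1), (-1, -2), (0, -2), (1, -2)])
Fold: move[0]->D => DLLDRDDRR (positions: [(0, 0), (0, -1), (-1, -1), (-2, -1), (-2, -2), (-1, -2), (-1, -3), (-1, -4), (0, -4), (1, -4)])
Fold: move[5]->R => DLLDRRDRR (positions: [(0, 0), (0, -1), (-1, -1), (-2, -1), (-2, -2), (-1, -2), (0, -2), (0, -3), (1, -3), (2, -3)])
Fold: move[8]->D => DLLDRRDRD (positions: [(0, 0), (0, -1), (-1, -1), (-2, -1), (-2, -2), (-1, -2), (0, -2), (0, -3), (1, -3), (1, -4)])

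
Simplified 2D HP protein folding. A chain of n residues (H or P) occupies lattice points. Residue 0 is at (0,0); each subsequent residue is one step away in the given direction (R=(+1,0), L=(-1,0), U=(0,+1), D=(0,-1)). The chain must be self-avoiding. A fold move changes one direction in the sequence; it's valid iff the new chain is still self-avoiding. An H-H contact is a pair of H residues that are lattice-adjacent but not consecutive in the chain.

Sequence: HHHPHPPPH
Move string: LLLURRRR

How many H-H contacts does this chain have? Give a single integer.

Positions: [(0, 0), (-1, 0), (-2, 0), (-3, 0), (-3, 1), (-2, 1), (-1, 1), (0, 1), (1, 1)]
No H-H contacts found.

Answer: 0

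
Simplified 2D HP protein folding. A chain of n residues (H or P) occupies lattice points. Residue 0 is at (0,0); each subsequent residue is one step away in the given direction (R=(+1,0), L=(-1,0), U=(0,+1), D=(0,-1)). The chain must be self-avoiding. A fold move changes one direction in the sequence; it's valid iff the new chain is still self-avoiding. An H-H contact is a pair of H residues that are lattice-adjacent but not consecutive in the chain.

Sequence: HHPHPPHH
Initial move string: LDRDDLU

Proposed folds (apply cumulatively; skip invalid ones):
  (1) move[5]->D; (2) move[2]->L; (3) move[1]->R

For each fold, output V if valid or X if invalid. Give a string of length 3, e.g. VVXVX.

Answer: XVX

Derivation:
Initial: LDRDDLU -> [(0, 0), (-1, 0), (-1, -1), (0, -1), (0, -2), (0, -3), (-1, -3), (-1, -2)]
Fold 1: move[5]->D => LDRDDDU INVALID (collision), skipped
Fold 2: move[2]->L => LDLDDLU VALID
Fold 3: move[1]->R => LRLDDLU INVALID (collision), skipped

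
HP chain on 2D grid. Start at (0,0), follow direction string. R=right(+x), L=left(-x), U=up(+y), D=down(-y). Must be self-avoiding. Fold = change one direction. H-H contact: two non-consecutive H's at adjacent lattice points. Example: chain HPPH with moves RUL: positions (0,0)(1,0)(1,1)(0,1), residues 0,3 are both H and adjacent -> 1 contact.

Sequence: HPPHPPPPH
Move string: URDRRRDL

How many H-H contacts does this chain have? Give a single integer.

Answer: 1

Derivation:
Positions: [(0, 0), (0, 1), (1, 1), (1, 0), (2, 0), (3, 0), (4, 0), (4, -1), (3, -1)]
H-H contact: residue 0 @(0,0) - residue 3 @(1, 0)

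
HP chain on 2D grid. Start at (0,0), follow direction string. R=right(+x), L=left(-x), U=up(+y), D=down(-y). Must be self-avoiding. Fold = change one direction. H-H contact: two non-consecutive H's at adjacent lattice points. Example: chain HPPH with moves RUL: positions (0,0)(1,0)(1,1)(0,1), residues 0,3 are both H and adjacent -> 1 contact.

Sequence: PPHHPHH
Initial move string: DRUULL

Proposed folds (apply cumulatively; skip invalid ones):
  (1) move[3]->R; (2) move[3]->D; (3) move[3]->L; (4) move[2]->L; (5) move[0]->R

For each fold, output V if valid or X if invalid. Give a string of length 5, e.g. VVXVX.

Initial: DRUULL -> [(0, 0), (0, -1), (1, -1), (1, 0), (1, 1), (0, 1), (-1, 1)]
Fold 1: move[3]->R => DRURLL INVALID (collision), skipped
Fold 2: move[3]->D => DRUDLL INVALID (collision), skipped
Fold 3: move[3]->L => DRULLL INVALID (collision), skipped
Fold 4: move[2]->L => DRLULL INVALID (collision), skipped
Fold 5: move[0]->R => RRUULL VALID

Answer: XXXXV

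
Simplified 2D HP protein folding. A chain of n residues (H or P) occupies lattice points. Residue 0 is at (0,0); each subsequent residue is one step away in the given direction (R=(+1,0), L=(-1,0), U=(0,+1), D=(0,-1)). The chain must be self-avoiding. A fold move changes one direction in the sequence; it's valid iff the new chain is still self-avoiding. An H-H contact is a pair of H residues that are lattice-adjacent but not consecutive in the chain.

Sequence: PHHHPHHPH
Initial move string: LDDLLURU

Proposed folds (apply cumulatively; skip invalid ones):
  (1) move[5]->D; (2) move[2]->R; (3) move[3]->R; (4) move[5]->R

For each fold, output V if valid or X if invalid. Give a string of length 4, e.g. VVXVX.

Answer: XXXX

Derivation:
Initial: LDDLLURU -> [(0, 0), (-1, 0), (-1, -1), (-1, -2), (-2, -2), (-3, -2), (-3, -1), (-2, -1), (-2, 0)]
Fold 1: move[5]->D => LDDLLDRU INVALID (collision), skipped
Fold 2: move[2]->R => LDRLLURU INVALID (collision), skipped
Fold 3: move[3]->R => LDDRLURU INVALID (collision), skipped
Fold 4: move[5]->R => LDDLLRRU INVALID (collision), skipped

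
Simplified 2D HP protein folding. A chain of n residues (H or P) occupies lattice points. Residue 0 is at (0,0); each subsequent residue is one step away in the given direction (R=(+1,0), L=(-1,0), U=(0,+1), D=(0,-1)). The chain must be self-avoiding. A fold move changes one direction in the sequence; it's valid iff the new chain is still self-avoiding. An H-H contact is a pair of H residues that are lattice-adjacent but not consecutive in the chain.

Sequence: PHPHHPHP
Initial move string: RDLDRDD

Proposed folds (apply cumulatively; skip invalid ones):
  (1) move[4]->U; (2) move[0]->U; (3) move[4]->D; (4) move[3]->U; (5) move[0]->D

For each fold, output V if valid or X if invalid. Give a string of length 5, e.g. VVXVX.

Initial: RDLDRDD -> [(0, 0), (1, 0), (1, -1), (0, -1), (0, -2), (1, -2), (1, -3), (1, -4)]
Fold 1: move[4]->U => RDLDUDD INVALID (collision), skipped
Fold 2: move[0]->U => UDLDRDD INVALID (collision), skipped
Fold 3: move[4]->D => RDLDDDD VALID
Fold 4: move[3]->U => RDLUDDD INVALID (collision), skipped
Fold 5: move[0]->D => DDLDDDD VALID

Answer: XXVXV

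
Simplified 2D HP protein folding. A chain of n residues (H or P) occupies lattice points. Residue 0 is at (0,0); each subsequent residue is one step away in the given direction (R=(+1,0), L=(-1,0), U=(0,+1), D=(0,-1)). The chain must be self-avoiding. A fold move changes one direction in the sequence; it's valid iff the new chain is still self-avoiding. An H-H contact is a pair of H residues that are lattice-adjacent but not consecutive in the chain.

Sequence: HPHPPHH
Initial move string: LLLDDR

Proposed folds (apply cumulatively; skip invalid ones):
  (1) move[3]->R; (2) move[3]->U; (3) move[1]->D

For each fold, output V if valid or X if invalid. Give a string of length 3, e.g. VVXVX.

Initial: LLLDDR -> [(0, 0), (-1, 0), (-2, 0), (-3, 0), (-3, -1), (-3, -2), (-2, -2)]
Fold 1: move[3]->R => LLLRDR INVALID (collision), skipped
Fold 2: move[3]->U => LLLUDR INVALID (collision), skipped
Fold 3: move[1]->D => LDLDDR VALID

Answer: XXV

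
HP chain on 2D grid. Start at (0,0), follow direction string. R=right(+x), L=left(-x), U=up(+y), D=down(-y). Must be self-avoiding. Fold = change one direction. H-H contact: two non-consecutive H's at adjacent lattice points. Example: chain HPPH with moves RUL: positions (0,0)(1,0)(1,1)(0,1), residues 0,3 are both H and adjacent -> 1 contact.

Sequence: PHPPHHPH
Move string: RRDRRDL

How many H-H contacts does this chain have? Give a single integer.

Positions: [(0, 0), (1, 0), (2, 0), (2, -1), (3, -1), (4, -1), (4, -2), (3, -2)]
H-H contact: residue 4 @(3,-1) - residue 7 @(3, -2)

Answer: 1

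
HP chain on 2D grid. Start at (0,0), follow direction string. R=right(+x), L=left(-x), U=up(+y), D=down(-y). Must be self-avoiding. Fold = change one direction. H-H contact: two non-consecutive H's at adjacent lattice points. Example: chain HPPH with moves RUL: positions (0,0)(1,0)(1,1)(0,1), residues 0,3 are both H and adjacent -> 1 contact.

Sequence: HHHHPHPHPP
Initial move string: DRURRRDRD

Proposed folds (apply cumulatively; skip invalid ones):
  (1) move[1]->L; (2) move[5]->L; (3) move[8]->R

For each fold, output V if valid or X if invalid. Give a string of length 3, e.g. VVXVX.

Initial: DRURRRDRD -> [(0, 0), (0, -1), (1, -1), (1, 0), (2, 0), (3, 0), (4, 0), (4, -1), (5, -1), (5, -2)]
Fold 1: move[1]->L => DLURRRDRD INVALID (collision), skipped
Fold 2: move[5]->L => DRURRLDRD INVALID (collision), skipped
Fold 3: move[8]->R => DRURRRDRR VALID

Answer: XXV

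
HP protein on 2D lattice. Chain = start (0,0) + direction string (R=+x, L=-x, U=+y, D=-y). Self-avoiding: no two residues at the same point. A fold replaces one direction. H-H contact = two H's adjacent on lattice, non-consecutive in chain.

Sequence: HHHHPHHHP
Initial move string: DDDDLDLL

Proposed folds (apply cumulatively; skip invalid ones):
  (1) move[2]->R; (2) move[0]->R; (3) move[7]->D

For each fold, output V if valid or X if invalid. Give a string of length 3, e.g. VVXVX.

Initial: DDDDLDLL -> [(0, 0), (0, -1), (0, -2), (0, -3), (0, -4), (-1, -4), (-1, -5), (-2, -5), (-3, -5)]
Fold 1: move[2]->R => DDRDLDLL VALID
Fold 2: move[0]->R => RDRDLDLL VALID
Fold 3: move[7]->D => RDRDLDLD VALID

Answer: VVV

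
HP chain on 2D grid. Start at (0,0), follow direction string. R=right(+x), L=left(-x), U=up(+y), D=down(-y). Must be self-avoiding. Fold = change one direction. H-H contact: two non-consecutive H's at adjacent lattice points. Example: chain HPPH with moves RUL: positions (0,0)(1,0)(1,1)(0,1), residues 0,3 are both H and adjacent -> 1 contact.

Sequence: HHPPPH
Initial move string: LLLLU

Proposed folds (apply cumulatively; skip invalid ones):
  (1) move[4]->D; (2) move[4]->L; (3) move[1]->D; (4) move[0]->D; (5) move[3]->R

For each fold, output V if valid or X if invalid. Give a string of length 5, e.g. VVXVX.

Answer: VVVVX

Derivation:
Initial: LLLLU -> [(0, 0), (-1, 0), (-2, 0), (-3, 0), (-4, 0), (-4, 1)]
Fold 1: move[4]->D => LLLLD VALID
Fold 2: move[4]->L => LLLLL VALID
Fold 3: move[1]->D => LDLLL VALID
Fold 4: move[0]->D => DDLLL VALID
Fold 5: move[3]->R => DDLRL INVALID (collision), skipped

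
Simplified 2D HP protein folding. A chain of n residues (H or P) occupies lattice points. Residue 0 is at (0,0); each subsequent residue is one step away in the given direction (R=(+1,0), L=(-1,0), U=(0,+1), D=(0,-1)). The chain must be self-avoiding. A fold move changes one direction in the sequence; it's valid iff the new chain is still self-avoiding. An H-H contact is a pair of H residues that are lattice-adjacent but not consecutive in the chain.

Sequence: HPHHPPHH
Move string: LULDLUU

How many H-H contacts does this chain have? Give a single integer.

Answer: 1

Derivation:
Positions: [(0, 0), (-1, 0), (-1, 1), (-2, 1), (-2, 0), (-3, 0), (-3, 1), (-3, 2)]
H-H contact: residue 3 @(-2,1) - residue 6 @(-3, 1)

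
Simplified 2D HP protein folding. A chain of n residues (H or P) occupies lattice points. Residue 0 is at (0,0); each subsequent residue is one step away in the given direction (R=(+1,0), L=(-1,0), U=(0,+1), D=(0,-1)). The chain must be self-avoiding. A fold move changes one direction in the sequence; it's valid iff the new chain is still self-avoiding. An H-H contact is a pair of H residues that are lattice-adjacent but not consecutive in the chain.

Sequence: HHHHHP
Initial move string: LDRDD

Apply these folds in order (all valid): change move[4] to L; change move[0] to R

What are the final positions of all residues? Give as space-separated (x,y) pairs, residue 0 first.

Initial moves: LDRDD
Fold: move[4]->L => LDRDL (positions: [(0, 0), (-1, 0), (-1, -1), (0, -1), (0, -2), (-1, -2)])
Fold: move[0]->R => RDRDL (positions: [(0, 0), (1, 0), (1, -1), (2, -1), (2, -2), (1, -2)])

Answer: (0,0) (1,0) (1,-1) (2,-1) (2,-2) (1,-2)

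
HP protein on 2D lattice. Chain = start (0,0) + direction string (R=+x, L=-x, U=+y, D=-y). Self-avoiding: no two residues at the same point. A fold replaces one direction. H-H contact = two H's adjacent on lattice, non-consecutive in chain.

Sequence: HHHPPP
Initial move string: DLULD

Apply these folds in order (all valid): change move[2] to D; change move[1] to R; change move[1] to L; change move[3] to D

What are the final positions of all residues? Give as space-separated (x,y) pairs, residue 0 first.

Initial moves: DLULD
Fold: move[2]->D => DLDLD (positions: [(0, 0), (0, -1), (-1, -1), (-1, -2), (-2, -2), (-2, -3)])
Fold: move[1]->R => DRDLD (positions: [(0, 0), (0, -1), (1, -1), (1, -2), (0, -2), (0, -3)])
Fold: move[1]->L => DLDLD (positions: [(0, 0), (0, -1), (-1, -1), (-1, -2), (-2, -2), (-2, -3)])
Fold: move[3]->D => DLDDD (positions: [(0, 0), (0, -1), (-1, -1), (-1, -2), (-1, -3), (-1, -4)])

Answer: (0,0) (0,-1) (-1,-1) (-1,-2) (-1,-3) (-1,-4)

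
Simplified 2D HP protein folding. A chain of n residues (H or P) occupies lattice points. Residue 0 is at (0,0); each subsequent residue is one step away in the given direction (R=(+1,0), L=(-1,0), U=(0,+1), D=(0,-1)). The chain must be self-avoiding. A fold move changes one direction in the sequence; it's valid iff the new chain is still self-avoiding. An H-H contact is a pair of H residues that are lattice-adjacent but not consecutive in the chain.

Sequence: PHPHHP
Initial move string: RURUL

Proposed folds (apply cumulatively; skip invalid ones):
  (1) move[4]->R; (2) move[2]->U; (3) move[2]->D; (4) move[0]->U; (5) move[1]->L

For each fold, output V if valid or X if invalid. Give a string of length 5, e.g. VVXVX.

Initial: RURUL -> [(0, 0), (1, 0), (1, 1), (2, 1), (2, 2), (1, 2)]
Fold 1: move[4]->R => RURUR VALID
Fold 2: move[2]->U => RUUUR VALID
Fold 3: move[2]->D => RUDUR INVALID (collision), skipped
Fold 4: move[0]->U => UUUUR VALID
Fold 5: move[1]->L => ULUUR VALID

Answer: VVXVV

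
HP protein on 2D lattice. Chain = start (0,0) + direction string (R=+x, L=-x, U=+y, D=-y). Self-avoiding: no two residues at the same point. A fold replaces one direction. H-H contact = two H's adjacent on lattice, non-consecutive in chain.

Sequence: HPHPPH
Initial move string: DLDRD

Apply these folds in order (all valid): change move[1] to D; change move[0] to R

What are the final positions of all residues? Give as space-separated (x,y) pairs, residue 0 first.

Initial moves: DLDRD
Fold: move[1]->D => DDDRD (positions: [(0, 0), (0, -1), (0, -2), (0, -3), (1, -3), (1, -4)])
Fold: move[0]->R => RDDRD (positions: [(0, 0), (1, 0), (1, -1), (1, -2), (2, -2), (2, -3)])

Answer: (0,0) (1,0) (1,-1) (1,-2) (2,-2) (2,-3)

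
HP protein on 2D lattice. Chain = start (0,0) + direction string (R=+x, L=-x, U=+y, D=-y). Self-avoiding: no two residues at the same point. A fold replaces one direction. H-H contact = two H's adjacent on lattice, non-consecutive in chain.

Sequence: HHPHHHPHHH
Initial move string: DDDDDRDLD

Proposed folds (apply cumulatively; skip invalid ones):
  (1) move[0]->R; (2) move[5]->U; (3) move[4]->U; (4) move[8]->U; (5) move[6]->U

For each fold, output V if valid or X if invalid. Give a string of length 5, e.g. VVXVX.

Initial: DDDDDRDLD -> [(0, 0), (0, -1), (0, -2), (0, -3), (0, -4), (0, -5), (1, -5), (1, -6), (0, -6), (0, -7)]
Fold 1: move[0]->R => RDDDDRDLD VALID
Fold 2: move[5]->U => RDDDDUDLD INVALID (collision), skipped
Fold 3: move[4]->U => RDDDURDLD INVALID (collision), skipped
Fold 4: move[8]->U => RDDDDRDLU INVALID (collision), skipped
Fold 5: move[6]->U => RDDDDRULD INVALID (collision), skipped

Answer: VXXXX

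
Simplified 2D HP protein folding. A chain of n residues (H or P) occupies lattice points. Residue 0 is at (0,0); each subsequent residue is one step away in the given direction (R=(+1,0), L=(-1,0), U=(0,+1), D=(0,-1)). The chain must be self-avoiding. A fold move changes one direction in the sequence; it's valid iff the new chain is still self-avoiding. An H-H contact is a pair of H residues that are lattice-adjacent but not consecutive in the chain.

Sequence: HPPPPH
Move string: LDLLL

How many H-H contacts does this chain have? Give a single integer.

Positions: [(0, 0), (-1, 0), (-1, -1), (-2, -1), (-3, -1), (-4, -1)]
No H-H contacts found.

Answer: 0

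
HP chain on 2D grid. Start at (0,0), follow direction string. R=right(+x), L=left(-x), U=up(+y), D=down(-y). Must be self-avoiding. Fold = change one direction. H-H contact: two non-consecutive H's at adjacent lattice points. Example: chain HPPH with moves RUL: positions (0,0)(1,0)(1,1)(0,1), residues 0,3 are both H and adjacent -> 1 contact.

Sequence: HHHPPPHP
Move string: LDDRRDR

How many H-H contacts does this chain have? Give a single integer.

Answer: 0

Derivation:
Positions: [(0, 0), (-1, 0), (-1, -1), (-1, -2), (0, -2), (1, -2), (1, -3), (2, -3)]
No H-H contacts found.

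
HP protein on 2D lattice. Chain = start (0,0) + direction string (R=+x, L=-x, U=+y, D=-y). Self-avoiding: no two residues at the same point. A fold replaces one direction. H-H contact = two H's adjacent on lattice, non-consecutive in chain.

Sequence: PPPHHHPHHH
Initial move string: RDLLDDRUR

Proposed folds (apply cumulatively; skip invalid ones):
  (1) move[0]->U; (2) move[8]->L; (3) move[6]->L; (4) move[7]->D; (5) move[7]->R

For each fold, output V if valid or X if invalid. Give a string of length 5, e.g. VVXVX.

Answer: XXXVV

Derivation:
Initial: RDLLDDRUR -> [(0, 0), (1, 0), (1, -1), (0, -1), (-1, -1), (-1, -2), (-1, -3), (0, -3), (0, -2), (1, -2)]
Fold 1: move[0]->U => UDLLDDRUR INVALID (collision), skipped
Fold 2: move[8]->L => RDLLDDRUL INVALID (collision), skipped
Fold 3: move[6]->L => RDLLDDLUR INVALID (collision), skipped
Fold 4: move[7]->D => RDLLDDRDR VALID
Fold 5: move[7]->R => RDLLDDRRR VALID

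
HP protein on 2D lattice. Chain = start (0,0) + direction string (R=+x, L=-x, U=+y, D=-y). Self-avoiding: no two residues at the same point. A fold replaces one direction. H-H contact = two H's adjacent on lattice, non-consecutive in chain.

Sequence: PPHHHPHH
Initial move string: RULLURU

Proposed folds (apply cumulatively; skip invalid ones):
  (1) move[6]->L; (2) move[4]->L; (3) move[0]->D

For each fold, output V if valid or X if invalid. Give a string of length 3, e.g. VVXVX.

Answer: XXX

Derivation:
Initial: RULLURU -> [(0, 0), (1, 0), (1, 1), (0, 1), (-1, 1), (-1, 2), (0, 2), (0, 3)]
Fold 1: move[6]->L => RULLURL INVALID (collision), skipped
Fold 2: move[4]->L => RULLLRU INVALID (collision), skipped
Fold 3: move[0]->D => DULLURU INVALID (collision), skipped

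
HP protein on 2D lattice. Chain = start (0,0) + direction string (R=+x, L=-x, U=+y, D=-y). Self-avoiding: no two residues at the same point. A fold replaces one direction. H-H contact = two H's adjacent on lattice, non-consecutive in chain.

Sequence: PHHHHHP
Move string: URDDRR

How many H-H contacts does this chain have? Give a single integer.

Positions: [(0, 0), (0, 1), (1, 1), (1, 0), (1, -1), (2, -1), (3, -1)]
No H-H contacts found.

Answer: 0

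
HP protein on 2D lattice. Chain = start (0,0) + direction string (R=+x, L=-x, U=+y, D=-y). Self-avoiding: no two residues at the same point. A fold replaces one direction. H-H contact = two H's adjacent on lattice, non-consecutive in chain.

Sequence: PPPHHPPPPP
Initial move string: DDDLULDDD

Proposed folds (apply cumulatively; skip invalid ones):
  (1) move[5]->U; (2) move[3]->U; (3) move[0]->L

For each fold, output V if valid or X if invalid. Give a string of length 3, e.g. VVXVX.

Answer: XXV

Derivation:
Initial: DDDLULDDD -> [(0, 0), (0, -1), (0, -2), (0, -3), (-1, -3), (-1, -2), (-2, -2), (-2, -3), (-2, -4), (-2, -5)]
Fold 1: move[5]->U => DDDLUUDDD INVALID (collision), skipped
Fold 2: move[3]->U => DDDUULDDD INVALID (collision), skipped
Fold 3: move[0]->L => LDDLULDDD VALID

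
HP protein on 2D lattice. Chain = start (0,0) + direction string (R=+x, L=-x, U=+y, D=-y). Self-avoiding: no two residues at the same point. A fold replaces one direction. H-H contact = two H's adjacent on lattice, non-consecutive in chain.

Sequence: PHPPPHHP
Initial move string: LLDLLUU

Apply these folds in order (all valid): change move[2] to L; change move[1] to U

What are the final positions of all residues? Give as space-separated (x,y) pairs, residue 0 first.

Initial moves: LLDLLUU
Fold: move[2]->L => LLLLLUU (positions: [(0, 0), (-1, 0), (-2, 0), (-3, 0), (-4, 0), (-5, 0), (-5, 1), (-5, 2)])
Fold: move[1]->U => LULLLUU (positions: [(0, 0), (-1, 0), (-1, 1), (-2, 1), (-3, 1), (-4, 1), (-4, 2), (-4, 3)])

Answer: (0,0) (-1,0) (-1,1) (-2,1) (-3,1) (-4,1) (-4,2) (-4,3)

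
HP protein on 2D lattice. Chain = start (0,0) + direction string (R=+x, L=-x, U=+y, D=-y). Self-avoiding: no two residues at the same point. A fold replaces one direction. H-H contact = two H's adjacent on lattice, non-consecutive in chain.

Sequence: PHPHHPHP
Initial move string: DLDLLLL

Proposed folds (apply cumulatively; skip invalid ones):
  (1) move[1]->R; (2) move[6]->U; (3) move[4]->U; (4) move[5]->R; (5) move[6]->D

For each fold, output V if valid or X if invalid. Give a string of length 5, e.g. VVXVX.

Answer: VVXXV

Derivation:
Initial: DLDLLLL -> [(0, 0), (0, -1), (-1, -1), (-1, -2), (-2, -2), (-3, -2), (-4, -2), (-5, -2)]
Fold 1: move[1]->R => DRDLLLL VALID
Fold 2: move[6]->U => DRDLLLU VALID
Fold 3: move[4]->U => DRDLULU INVALID (collision), skipped
Fold 4: move[5]->R => DRDLLRU INVALID (collision), skipped
Fold 5: move[6]->D => DRDLLLD VALID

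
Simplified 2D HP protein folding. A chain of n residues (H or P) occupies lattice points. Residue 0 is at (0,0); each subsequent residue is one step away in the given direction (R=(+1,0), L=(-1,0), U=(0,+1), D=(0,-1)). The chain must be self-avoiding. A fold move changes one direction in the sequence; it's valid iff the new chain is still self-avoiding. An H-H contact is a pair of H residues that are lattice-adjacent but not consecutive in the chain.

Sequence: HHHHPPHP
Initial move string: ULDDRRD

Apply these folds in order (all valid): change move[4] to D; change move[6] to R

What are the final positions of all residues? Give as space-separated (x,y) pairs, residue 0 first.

Answer: (0,0) (0,1) (-1,1) (-1,0) (-1,-1) (-1,-2) (0,-2) (1,-2)

Derivation:
Initial moves: ULDDRRD
Fold: move[4]->D => ULDDDRD (positions: [(0, 0), (0, 1), (-1, 1), (-1, 0), (-1, -1), (-1, -2), (0, -2), (0, -3)])
Fold: move[6]->R => ULDDDRR (positions: [(0, 0), (0, 1), (-1, 1), (-1, 0), (-1, -1), (-1, -2), (0, -2), (1, -2)])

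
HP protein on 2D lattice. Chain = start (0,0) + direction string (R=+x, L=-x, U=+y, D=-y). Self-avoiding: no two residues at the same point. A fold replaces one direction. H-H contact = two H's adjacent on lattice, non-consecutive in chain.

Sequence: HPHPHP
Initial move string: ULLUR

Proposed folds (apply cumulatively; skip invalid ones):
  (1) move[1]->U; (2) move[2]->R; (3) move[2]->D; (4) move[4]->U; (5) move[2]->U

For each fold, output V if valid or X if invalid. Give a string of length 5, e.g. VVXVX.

Initial: ULLUR -> [(0, 0), (0, 1), (-1, 1), (-2, 1), (-2, 2), (-1, 2)]
Fold 1: move[1]->U => UULUR VALID
Fold 2: move[2]->R => UURUR VALID
Fold 3: move[2]->D => UUDUR INVALID (collision), skipped
Fold 4: move[4]->U => UURUU VALID
Fold 5: move[2]->U => UUUUU VALID

Answer: VVXVV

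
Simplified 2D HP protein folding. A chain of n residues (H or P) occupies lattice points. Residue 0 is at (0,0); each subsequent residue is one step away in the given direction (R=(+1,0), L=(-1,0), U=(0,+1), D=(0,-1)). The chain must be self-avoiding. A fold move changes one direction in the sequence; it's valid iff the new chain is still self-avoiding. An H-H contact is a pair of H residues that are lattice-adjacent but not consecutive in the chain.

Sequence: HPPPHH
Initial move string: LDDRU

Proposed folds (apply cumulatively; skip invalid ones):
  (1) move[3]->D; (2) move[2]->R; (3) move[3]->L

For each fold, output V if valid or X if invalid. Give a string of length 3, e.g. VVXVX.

Answer: XVX

Derivation:
Initial: LDDRU -> [(0, 0), (-1, 0), (-1, -1), (-1, -2), (0, -2), (0, -1)]
Fold 1: move[3]->D => LDDDU INVALID (collision), skipped
Fold 2: move[2]->R => LDRRU VALID
Fold 3: move[3]->L => LDRLU INVALID (collision), skipped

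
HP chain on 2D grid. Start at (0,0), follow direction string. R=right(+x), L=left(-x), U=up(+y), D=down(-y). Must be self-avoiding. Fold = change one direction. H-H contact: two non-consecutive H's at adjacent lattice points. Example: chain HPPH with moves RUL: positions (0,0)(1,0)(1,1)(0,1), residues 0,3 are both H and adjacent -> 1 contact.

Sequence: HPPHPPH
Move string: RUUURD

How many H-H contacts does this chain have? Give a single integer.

Answer: 1

Derivation:
Positions: [(0, 0), (1, 0), (1, 1), (1, 2), (1, 3), (2, 3), (2, 2)]
H-H contact: residue 3 @(1,2) - residue 6 @(2, 2)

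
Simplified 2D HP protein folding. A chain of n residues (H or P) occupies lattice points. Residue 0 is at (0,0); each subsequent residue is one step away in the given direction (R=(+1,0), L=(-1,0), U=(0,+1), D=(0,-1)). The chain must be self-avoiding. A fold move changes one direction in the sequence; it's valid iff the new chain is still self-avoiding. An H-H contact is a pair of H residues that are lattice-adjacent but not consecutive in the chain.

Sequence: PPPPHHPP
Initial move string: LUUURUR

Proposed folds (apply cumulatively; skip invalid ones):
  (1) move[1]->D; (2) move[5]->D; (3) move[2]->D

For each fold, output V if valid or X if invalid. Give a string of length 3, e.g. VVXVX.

Initial: LUUURUR -> [(0, 0), (-1, 0), (-1, 1), (-1, 2), (-1, 3), (0, 3), (0, 4), (1, 4)]
Fold 1: move[1]->D => LDUURUR INVALID (collision), skipped
Fold 2: move[5]->D => LUUURDR VALID
Fold 3: move[2]->D => LUDURDR INVALID (collision), skipped

Answer: XVX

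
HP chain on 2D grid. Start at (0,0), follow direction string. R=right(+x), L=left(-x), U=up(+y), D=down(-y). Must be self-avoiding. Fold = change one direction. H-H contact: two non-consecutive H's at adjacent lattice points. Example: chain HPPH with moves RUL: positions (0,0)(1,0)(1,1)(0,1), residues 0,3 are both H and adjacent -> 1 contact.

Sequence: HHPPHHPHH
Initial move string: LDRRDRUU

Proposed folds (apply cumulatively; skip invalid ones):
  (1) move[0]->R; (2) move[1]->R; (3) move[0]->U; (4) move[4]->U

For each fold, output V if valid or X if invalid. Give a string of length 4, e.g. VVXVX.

Initial: LDRRDRUU -> [(0, 0), (-1, 0), (-1, -1), (0, -1), (1, -1), (1, -2), (2, -2), (2, -1), (2, 0)]
Fold 1: move[0]->R => RDRRDRUU VALID
Fold 2: move[1]->R => RRRRDRUU VALID
Fold 3: move[0]->U => URRRDRUU VALID
Fold 4: move[4]->U => URRRURUU VALID

Answer: VVVV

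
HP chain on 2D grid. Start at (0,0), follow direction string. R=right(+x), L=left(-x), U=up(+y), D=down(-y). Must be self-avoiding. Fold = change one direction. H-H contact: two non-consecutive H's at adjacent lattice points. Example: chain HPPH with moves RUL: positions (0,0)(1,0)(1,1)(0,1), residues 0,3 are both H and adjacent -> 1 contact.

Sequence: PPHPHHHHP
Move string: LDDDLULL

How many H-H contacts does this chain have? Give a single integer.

Positions: [(0, 0), (-1, 0), (-1, -1), (-1, -2), (-1, -3), (-2, -3), (-2, -2), (-3, -2), (-4, -2)]
No H-H contacts found.

Answer: 0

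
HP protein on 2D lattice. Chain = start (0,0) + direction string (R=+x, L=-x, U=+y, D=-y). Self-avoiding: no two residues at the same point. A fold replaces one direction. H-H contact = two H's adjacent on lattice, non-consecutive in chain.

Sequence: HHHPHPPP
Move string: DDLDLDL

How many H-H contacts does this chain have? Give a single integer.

Positions: [(0, 0), (0, -1), (0, -2), (-1, -2), (-1, -3), (-2, -3), (-2, -4), (-3, -4)]
No H-H contacts found.

Answer: 0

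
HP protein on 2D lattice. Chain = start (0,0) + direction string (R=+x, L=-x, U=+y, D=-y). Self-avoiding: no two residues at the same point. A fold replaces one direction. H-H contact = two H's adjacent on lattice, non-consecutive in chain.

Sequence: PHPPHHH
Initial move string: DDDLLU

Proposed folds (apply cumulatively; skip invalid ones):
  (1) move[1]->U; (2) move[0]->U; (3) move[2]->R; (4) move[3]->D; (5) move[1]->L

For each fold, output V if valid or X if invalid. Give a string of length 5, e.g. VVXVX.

Answer: XXXVV

Derivation:
Initial: DDDLLU -> [(0, 0), (0, -1), (0, -2), (0, -3), (-1, -3), (-2, -3), (-2, -2)]
Fold 1: move[1]->U => DUDLLU INVALID (collision), skipped
Fold 2: move[0]->U => UDDLLU INVALID (collision), skipped
Fold 3: move[2]->R => DDRLLU INVALID (collision), skipped
Fold 4: move[3]->D => DDDDLU VALID
Fold 5: move[1]->L => DLDDLU VALID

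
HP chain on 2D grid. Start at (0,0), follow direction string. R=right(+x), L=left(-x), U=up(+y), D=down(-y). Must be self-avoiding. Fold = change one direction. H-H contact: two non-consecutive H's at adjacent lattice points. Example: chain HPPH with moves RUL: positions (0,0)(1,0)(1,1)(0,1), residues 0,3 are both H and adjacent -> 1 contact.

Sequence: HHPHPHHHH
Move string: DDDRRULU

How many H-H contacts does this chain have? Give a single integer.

Answer: 1

Derivation:
Positions: [(0, 0), (0, -1), (0, -2), (0, -3), (1, -3), (2, -3), (2, -2), (1, -2), (1, -1)]
H-H contact: residue 1 @(0,-1) - residue 8 @(1, -1)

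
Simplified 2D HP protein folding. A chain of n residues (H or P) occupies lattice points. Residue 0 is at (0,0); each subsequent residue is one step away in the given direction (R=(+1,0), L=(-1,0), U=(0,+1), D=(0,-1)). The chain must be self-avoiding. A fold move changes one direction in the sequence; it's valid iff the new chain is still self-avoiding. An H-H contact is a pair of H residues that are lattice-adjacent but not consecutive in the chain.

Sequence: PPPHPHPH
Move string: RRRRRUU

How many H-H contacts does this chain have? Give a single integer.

Positions: [(0, 0), (1, 0), (2, 0), (3, 0), (4, 0), (5, 0), (5, 1), (5, 2)]
No H-H contacts found.

Answer: 0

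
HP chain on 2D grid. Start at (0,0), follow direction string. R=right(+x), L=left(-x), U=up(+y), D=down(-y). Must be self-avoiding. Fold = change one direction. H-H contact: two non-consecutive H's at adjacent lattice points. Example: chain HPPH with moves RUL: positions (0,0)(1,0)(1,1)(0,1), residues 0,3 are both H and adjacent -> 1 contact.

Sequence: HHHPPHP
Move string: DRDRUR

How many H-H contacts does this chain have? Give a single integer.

Answer: 1

Derivation:
Positions: [(0, 0), (0, -1), (1, -1), (1, -2), (2, -2), (2, -1), (3, -1)]
H-H contact: residue 2 @(1,-1) - residue 5 @(2, -1)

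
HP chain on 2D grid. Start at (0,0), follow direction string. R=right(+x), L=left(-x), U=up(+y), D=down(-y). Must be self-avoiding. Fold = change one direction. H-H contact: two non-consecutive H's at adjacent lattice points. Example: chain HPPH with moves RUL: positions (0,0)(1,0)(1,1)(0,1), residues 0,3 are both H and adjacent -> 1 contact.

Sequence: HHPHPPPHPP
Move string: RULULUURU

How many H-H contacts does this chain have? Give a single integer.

Answer: 1

Derivation:
Positions: [(0, 0), (1, 0), (1, 1), (0, 1), (0, 2), (-1, 2), (-1, 3), (-1, 4), (0, 4), (0, 5)]
H-H contact: residue 0 @(0,0) - residue 3 @(0, 1)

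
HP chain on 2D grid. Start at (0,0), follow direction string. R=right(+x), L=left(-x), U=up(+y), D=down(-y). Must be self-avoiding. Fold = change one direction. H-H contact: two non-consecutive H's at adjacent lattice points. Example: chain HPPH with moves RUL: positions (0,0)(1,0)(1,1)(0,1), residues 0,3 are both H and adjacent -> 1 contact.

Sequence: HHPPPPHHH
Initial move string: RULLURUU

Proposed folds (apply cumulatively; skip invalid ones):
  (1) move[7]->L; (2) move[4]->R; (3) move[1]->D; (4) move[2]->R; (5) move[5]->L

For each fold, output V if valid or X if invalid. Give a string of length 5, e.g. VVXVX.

Initial: RULLURUU -> [(0, 0), (1, 0), (1, 1), (0, 1), (-1, 1), (-1, 2), (0, 2), (0, 3), (0, 4)]
Fold 1: move[7]->L => RULLURUL VALID
Fold 2: move[4]->R => RULLRRUL INVALID (collision), skipped
Fold 3: move[1]->D => RDLLURUL INVALID (collision), skipped
Fold 4: move[2]->R => RURLURUL INVALID (collision), skipped
Fold 5: move[5]->L => RULLULUL VALID

Answer: VXXXV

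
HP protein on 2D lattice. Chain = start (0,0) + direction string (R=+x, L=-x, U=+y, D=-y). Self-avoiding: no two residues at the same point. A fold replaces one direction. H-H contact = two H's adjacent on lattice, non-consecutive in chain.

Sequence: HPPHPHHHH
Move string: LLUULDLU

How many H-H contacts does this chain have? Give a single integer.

Positions: [(0, 0), (-1, 0), (-2, 0), (-2, 1), (-2, 2), (-3, 2), (-3, 1), (-4, 1), (-4, 2)]
H-H contact: residue 3 @(-2,1) - residue 6 @(-3, 1)
H-H contact: residue 5 @(-3,2) - residue 8 @(-4, 2)

Answer: 2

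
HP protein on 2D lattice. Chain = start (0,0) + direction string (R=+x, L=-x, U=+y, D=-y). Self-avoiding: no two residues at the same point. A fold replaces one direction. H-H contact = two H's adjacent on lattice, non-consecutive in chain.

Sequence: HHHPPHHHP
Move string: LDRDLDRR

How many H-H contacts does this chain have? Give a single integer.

Positions: [(0, 0), (-1, 0), (-1, -1), (0, -1), (0, -2), (-1, -2), (-1, -3), (0, -3), (1, -3)]
H-H contact: residue 2 @(-1,-1) - residue 5 @(-1, -2)

Answer: 1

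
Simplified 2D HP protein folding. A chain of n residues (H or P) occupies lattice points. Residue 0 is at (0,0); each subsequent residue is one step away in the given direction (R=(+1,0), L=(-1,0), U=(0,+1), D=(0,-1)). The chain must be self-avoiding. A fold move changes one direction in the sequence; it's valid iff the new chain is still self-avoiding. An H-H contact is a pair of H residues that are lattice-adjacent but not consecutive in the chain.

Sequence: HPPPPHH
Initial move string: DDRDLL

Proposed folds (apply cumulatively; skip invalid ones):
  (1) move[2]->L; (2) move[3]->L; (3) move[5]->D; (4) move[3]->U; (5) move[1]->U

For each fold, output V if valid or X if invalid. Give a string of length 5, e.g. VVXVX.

Answer: VVVVX

Derivation:
Initial: DDRDLL -> [(0, 0), (0, -1), (0, -2), (1, -2), (1, -3), (0, -3), (-1, -3)]
Fold 1: move[2]->L => DDLDLL VALID
Fold 2: move[3]->L => DDLLLL VALID
Fold 3: move[5]->D => DDLLLD VALID
Fold 4: move[3]->U => DDLULD VALID
Fold 5: move[1]->U => DULULD INVALID (collision), skipped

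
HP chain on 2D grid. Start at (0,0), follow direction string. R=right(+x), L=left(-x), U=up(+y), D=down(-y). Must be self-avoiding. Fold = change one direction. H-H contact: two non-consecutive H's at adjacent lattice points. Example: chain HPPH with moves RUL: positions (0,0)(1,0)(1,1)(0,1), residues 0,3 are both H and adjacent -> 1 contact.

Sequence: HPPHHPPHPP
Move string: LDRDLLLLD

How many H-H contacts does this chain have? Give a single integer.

Answer: 1

Derivation:
Positions: [(0, 0), (-1, 0), (-1, -1), (0, -1), (0, -2), (-1, -2), (-2, -2), (-3, -2), (-4, -2), (-4, -3)]
H-H contact: residue 0 @(0,0) - residue 3 @(0, -1)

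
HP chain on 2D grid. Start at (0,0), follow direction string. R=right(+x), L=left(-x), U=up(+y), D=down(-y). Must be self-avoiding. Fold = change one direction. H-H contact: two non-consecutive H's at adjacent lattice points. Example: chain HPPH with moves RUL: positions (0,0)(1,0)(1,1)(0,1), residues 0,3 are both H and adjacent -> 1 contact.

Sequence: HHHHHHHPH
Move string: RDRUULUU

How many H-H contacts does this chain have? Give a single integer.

Answer: 2

Derivation:
Positions: [(0, 0), (1, 0), (1, -1), (2, -1), (2, 0), (2, 1), (1, 1), (1, 2), (1, 3)]
H-H contact: residue 1 @(1,0) - residue 4 @(2, 0)
H-H contact: residue 1 @(1,0) - residue 6 @(1, 1)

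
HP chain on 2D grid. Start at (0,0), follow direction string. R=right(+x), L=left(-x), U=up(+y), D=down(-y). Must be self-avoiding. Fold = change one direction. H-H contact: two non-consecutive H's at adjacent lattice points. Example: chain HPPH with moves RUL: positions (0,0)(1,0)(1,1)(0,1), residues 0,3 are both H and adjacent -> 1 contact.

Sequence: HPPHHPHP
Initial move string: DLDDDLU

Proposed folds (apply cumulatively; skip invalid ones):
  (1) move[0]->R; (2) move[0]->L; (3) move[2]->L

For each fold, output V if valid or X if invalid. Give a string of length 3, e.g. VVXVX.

Initial: DLDDDLU -> [(0, 0), (0, -1), (-1, -1), (-1, -2), (-1, -3), (-1, -4), (-2, -4), (-2, -3)]
Fold 1: move[0]->R => RLDDDLU INVALID (collision), skipped
Fold 2: move[0]->L => LLDDDLU VALID
Fold 3: move[2]->L => LLLDDLU VALID

Answer: XVV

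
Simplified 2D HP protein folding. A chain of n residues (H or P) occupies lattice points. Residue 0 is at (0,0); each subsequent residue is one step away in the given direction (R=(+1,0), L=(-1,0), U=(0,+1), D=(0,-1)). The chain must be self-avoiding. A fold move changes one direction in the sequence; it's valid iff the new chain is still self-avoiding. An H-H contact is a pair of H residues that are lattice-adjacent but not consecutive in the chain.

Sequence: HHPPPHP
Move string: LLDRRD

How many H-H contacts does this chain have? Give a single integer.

Answer: 1

Derivation:
Positions: [(0, 0), (-1, 0), (-2, 0), (-2, -1), (-1, -1), (0, -1), (0, -2)]
H-H contact: residue 0 @(0,0) - residue 5 @(0, -1)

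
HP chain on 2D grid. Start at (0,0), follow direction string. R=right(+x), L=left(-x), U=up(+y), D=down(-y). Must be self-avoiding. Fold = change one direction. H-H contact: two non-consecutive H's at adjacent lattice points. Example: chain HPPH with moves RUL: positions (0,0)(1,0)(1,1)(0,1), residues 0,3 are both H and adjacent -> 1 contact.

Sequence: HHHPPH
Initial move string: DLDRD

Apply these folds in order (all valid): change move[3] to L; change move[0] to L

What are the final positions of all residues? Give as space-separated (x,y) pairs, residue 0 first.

Initial moves: DLDRD
Fold: move[3]->L => DLDLD (positions: [(0, 0), (0, -1), (-1, -1), (-1, -2), (-2, -2), (-2, -3)])
Fold: move[0]->L => LLDLD (positions: [(0, 0), (-1, 0), (-2, 0), (-2, -1), (-3, -1), (-3, -2)])

Answer: (0,0) (-1,0) (-2,0) (-2,-1) (-3,-1) (-3,-2)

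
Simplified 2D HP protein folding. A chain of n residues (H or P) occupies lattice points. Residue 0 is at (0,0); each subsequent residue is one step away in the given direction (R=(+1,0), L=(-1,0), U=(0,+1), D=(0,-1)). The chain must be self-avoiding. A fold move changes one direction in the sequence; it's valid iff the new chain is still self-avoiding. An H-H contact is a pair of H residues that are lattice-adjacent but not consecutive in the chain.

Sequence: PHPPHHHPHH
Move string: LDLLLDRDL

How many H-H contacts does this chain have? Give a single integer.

Positions: [(0, 0), (-1, 0), (-1, -1), (-2, -1), (-3, -1), (-4, -1), (-4, -2), (-3, -2), (-3, -3), (-4, -3)]
H-H contact: residue 6 @(-4,-2) - residue 9 @(-4, -3)

Answer: 1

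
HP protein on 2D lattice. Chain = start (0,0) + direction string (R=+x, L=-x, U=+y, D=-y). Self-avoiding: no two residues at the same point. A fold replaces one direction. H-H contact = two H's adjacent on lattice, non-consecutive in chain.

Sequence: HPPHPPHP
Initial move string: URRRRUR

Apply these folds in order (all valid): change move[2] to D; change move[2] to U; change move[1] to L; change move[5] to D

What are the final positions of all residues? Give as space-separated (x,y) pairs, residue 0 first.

Answer: (0,0) (0,1) (-1,1) (-1,2) (0,2) (1,2) (1,1) (2,1)

Derivation:
Initial moves: URRRRUR
Fold: move[2]->D => URDRRUR (positions: [(0, 0), (0, 1), (1, 1), (1, 0), (2, 0), (3, 0), (3, 1), (4, 1)])
Fold: move[2]->U => URURRUR (positions: [(0, 0), (0, 1), (1, 1), (1, 2), (2, 2), (3, 2), (3, 3), (4, 3)])
Fold: move[1]->L => ULURRUR (positions: [(0, 0), (0, 1), (-1, 1), (-1, 2), (0, 2), (1, 2), (1, 3), (2, 3)])
Fold: move[5]->D => ULURRDR (positions: [(0, 0), (0, 1), (-1, 1), (-1, 2), (0, 2), (1, 2), (1, 1), (2, 1)])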